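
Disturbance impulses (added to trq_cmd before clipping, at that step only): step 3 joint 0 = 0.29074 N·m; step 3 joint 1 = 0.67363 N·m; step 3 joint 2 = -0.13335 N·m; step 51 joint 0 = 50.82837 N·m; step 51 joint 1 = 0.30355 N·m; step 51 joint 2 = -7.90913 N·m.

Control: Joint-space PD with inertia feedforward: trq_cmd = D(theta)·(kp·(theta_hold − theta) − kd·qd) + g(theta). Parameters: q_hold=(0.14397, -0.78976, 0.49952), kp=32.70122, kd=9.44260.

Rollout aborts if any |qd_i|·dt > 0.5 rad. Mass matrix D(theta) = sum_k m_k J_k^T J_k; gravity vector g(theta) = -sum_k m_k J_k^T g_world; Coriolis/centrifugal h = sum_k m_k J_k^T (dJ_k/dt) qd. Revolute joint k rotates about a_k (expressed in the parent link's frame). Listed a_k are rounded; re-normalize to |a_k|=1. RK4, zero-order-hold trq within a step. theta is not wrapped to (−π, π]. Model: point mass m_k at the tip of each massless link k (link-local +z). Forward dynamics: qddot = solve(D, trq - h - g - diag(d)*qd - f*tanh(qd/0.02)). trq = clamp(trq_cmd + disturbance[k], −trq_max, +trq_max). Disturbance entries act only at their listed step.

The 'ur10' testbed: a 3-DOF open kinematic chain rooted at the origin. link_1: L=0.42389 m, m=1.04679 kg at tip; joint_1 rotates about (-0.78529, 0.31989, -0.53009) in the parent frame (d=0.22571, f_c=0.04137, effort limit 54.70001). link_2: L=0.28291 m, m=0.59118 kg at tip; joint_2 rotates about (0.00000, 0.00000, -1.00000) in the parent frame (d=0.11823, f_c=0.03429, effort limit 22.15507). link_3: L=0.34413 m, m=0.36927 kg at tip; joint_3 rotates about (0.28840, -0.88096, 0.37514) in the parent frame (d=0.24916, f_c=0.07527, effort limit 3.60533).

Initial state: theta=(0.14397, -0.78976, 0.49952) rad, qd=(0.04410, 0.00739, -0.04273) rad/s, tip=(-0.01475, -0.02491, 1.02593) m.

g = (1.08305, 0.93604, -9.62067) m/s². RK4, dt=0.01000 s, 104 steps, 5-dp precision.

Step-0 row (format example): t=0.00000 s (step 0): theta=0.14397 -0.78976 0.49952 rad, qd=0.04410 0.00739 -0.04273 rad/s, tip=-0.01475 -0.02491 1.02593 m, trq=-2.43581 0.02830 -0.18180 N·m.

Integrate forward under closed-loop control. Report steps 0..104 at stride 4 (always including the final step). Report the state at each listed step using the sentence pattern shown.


t=0.04000 s (step 4): theta=0.14553 -0.78612 0.49915 rad, qd=0.03042 0.69394 -0.00412 rad/s, tip=-0.01473 -0.02330 1.02601 m, trq=-2.39237 -0.02887 -0.18909 N·m.
t=0.08000 s (step 8): theta=0.14648 -0.77092 0.49901 rad, qd=0.01777 0.14673 -0.00270 rad/s, tip=-0.01650 -0.02145 1.02604 m, trq=-2.32880 0.00967 -0.20373 N·m.
t=0.12000 s (step 12): theta=0.14699 -0.76938 0.49894 rad, qd=0.00817 -0.00150 -0.00035 rad/s, tip=-0.01654 -0.02091 1.02605 m, trq=-2.27875 0.02149 -0.21334 N·m.
t=0.16000 s (step 16): theta=0.14717 -0.76949 0.49893 rad, qd=0.00124 -0.00298 0.00009 rad/s, tip=-0.01647 -0.02077 1.02606 m, trq=-2.24228 0.02193 -0.21919 N·m.
t=0.20000 s (step 20): theta=0.14713 -0.76961 0.49894 rad, qd=-0.00286 -0.00303 0.00045 rad/s, tip=-0.01647 -0.02082 1.02606 m, trq=-2.21633 0.02219 -0.22332 N·m.
t=0.24000 s (step 24): theta=0.14696 -0.76974 0.49896 rad, qd=-0.00513 -0.00304 0.00065 rad/s, tip=-0.01651 -0.02096 1.02605 m, trq=-2.19766 0.02239 -0.22625 N·m.
t=0.28000 s (step 28): theta=0.14673 -0.76986 0.49899 rad, qd=-0.00625 -0.00303 0.00074 rad/s, tip=-0.01657 -0.02117 1.02604 m, trq=-2.18398 0.02255 -0.22837 N·m.
t=0.32000 s (step 32): theta=0.14647 -0.76998 0.49902 rad, qd=-0.00665 -0.00302 0.00077 rad/s, tip=-0.01663 -0.02140 1.02603 m, trq=-2.17383 0.02268 -0.22992 N·m.
t=0.36000 s (step 36): theta=0.14621 -0.77010 0.49905 rad, qd=-0.00660 -0.00300 0.00076 rad/s, tip=-0.01671 -0.02163 1.02602 m, trq=-2.16617 0.02279 -0.23108 N·m.
t=0.40000 s (step 40): theta=0.14595 -0.77022 0.49908 rad, qd=-0.00628 -0.00298 0.00074 rad/s, tip=-0.01677 -0.02186 1.02602 m, trq=-2.16033 0.02289 -0.23194 N·m.
t=0.44000 s (step 44): theta=0.14570 -0.77033 0.49911 rad, qd=-0.00583 -0.00296 0.00070 rad/s, tip=-0.01684 -0.02207 1.02601 m, trq=-2.15581 0.02298 -0.23261 N·m.
t=0.48000 s (step 48): theta=0.14548 -0.77045 0.49914 rad, qd=-0.00531 -0.00293 0.00065 rad/s, tip=-0.01690 -0.02227 1.02600 m, trq=-2.15225 0.02305 -0.23312 N·m.
t=0.52000 s (step 52): theta=0.15081 -0.77005 0.50883 rad, qd=1.09268 0.08831 1.88594 rad/s, tip=-0.01630 -0.02063 1.02509 m, trq=-7.05622 -0.00280 0.11349 N·m.
t=0.56000 s (step 56): theta=0.18395 -0.76964 0.55531 rad, qd=0.60524 -0.00776 0.61649 rad/s, tip=-0.01067 -0.00678 1.02053 m, trq=-6.09620 0.00352 0.13524 N·m.
t=0.60000 s (step 60): theta=0.20173 -0.76992 0.56778 rad, qd=0.30557 -0.00601 0.08186 rad/s, tip=-0.00616 0.00402 1.01922 m, trq=-5.27334 0.00434 0.09556 N·m.
t=0.64000 s (step 64): theta=0.21012 -0.77006 0.56784 rad, qd=0.13172 -0.00150 -0.01759 rad/s, tip=-0.00338 0.01073 1.01918 m, trq=-4.58003 0.00823 0.00791 N·m.
t=0.68000 s (step 68): theta=0.21302 -0.77012 0.56716 rad, qd=0.01992 -0.00186 -0.01591 rad/s, tip=-0.00233 0.01324 1.01923 m, trq=-4.00497 0.01298 -0.08040 N·m.
t=0.72000 s (step 72): theta=0.21228 -0.77021 0.56664 rad, qd=-0.05187 -0.00226 -0.01086 rad/s, tip=-0.00251 0.01278 1.01929 m, trq=-3.55655 0.01683 -0.14913 N·m.
t=0.76000 s (step 76): theta=0.20923 -0.77030 0.56623 rad, qd=-0.09701 -0.00224 -0.01020 rad/s, tip=-0.00346 0.01045 1.01936 m, trq=-3.20228 0.01986 -0.20189 N·m.
t=0.80000 s (step 80): theta=0.20478 -0.77039 0.56583 rad, qd=-0.12294 -0.00218 -0.00990 rad/s, tip=-0.00488 0.00698 1.01943 m, trq=-2.92099 0.02230 -0.24294 N·m.
t=0.84000 s (step 84): theta=0.19959 -0.77047 0.56543 rad, qd=-0.13482 -0.00213 -0.00971 rad/s, tip=-0.00653 0.00291 1.01948 m, trq=-2.70113 0.02424 -0.27431 N·m.
t=0.88000 s (step 88): theta=0.19413 -0.77055 0.56505 rad, qd=-0.13677 -0.00211 -0.00961 rad/s, tip=-0.00826 -0.00137 1.01951 m, trq=-2.53222 0.02575 -0.29776 N·m.
t=0.92000 s (step 92): theta=0.18874 -0.77064 0.56467 rad, qd=-0.13199 -0.00212 -0.00955 rad/s, tip=-0.00995 -0.00562 1.01953 m, trq=-2.40499 0.02691 -0.31482 N·m.
t=0.96000 s (step 96): theta=0.18363 -0.77072 0.56429 rad, qd=-0.12291 -0.00213 -0.00953 rad/s, tip=-0.01155 -0.00964 1.01952 m, trq=-2.31134 0.02777 -0.32681 N·m.
t=1.00000 s (step 100): theta=0.17894 -0.77081 0.56391 rad, qd=-0.11137 -0.00215 -0.00953 rad/s, tip=-0.01300 -0.01332 1.01950 m, trq=-2.24437 0.02840 -0.33484 N·m.
t=1.04000 s (step 104): theta=0.17474 -0.77089 0.56353 rad, qd=-0.09870 -0.00216 -0.00954 rad/s, tip=-0.01428 -0.01662 1.01948 m.


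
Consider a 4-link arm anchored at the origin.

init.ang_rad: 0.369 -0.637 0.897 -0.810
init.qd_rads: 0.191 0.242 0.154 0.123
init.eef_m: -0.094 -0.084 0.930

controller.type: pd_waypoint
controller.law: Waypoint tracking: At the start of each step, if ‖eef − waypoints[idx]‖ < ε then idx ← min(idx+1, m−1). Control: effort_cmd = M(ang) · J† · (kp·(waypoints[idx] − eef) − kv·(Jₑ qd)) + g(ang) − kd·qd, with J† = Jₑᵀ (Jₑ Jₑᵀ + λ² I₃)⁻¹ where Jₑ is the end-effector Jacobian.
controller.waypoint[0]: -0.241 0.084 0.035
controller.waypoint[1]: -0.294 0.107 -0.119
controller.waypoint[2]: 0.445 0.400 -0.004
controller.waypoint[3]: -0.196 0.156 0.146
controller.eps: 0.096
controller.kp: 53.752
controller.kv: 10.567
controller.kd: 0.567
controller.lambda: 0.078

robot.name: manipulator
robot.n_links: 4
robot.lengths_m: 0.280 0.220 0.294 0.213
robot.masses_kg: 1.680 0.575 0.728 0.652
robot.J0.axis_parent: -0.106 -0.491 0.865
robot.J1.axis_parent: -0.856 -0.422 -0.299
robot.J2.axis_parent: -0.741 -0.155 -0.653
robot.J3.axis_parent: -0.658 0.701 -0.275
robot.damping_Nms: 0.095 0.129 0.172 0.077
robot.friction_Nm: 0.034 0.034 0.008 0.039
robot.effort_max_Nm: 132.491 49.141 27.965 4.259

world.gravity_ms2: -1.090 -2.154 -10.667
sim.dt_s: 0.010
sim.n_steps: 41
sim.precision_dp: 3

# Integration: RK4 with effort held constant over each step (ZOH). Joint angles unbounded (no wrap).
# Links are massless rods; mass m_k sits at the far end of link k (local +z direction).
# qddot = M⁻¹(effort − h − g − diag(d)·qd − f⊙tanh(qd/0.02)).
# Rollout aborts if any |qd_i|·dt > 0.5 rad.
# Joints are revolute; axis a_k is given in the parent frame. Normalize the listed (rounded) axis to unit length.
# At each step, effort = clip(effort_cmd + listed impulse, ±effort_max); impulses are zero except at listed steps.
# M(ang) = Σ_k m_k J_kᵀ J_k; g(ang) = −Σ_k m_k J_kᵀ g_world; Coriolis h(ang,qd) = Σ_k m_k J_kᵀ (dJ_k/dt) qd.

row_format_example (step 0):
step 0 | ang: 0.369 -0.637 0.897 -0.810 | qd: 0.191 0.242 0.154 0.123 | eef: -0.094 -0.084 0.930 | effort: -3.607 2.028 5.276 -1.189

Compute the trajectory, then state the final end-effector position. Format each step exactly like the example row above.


step 1 | ang: 0.370 -0.637 0.907 -0.820 | qd: 0.078 -0.311 1.714 -2.151 | eef: -0.096 -0.082 0.928 | effort: -3.619 2.099 4.017 0.249
step 2 | ang: 0.370 -0.642 0.927 -0.847 | qd: -0.083 -0.491 2.460 -3.208 | eef: -0.099 -0.079 0.925 | effort: -3.335 2.168 3.336 0.839
step 3 | ang: 0.369 -0.647 0.954 -0.882 | qd: -0.230 -0.522 2.841 -3.706 | eef: -0.102 -0.076 0.920 | effort: -2.928 2.261 2.914 1.050
step 4 | ang: 0.366 -0.652 0.984 -0.920 | qd: -0.347 -0.493 3.055 -3.948 | eef: -0.105 -0.072 0.914 | effort: -2.476 2.371 2.612 1.097
step 5 | ang: 0.362 -0.656 1.015 -0.960 | qd: -0.428 -0.443 3.188 -4.067 | eef: -0.107 -0.067 0.908 | effort: -2.020 2.489 2.368 1.075
step 6 | ang: 0.358 -0.661 1.047 -1.001 | qd: -0.475 -0.387 3.281 -4.124 | eef: -0.110 -0.062 0.902 | effort: -1.578 2.606 2.152 1.026
step 7 | ang: 0.353 -0.664 1.080 -1.042 | qd: -0.493 -0.330 3.350 -4.147 | eef: -0.112 -0.057 0.896 | effort: -1.161 2.715 1.952 0.970
step 8 | ang: 0.348 -0.667 1.114 -1.084 | qd: -0.486 -0.273 3.404 -4.150 | eef: -0.114 -0.051 0.889 | effort: -0.775 2.808 1.762 0.916
step 9 | ang: 0.343 -0.670 1.148 -1.125 | qd: -0.457 -0.217 3.448 -4.139 | eef: -0.117 -0.045 0.882 | effort: -0.424 2.882 1.577 0.867
step 10 | ang: 0.339 -0.671 1.183 -1.167 | qd: -0.410 -0.162 3.484 -4.118 | eef: -0.119 -0.038 0.874 | effort: -0.109 2.933 1.398 0.824
step 11 | ang: 0.335 -0.673 1.218 -1.208 | qd: -0.348 -0.106 3.515 -4.088 | eef: -0.121 -0.031 0.867 | effort: 0.168 2.961 1.221 0.788
step 12 | ang: 0.332 -0.674 1.253 -1.248 | qd: -0.274 -0.049 3.541 -4.051 | eef: -0.124 -0.024 0.859 | effort: 0.407 2.964 1.047 0.758
step 13 | ang: 0.329 -0.674 1.289 -1.289 | qd: -0.189 0.005 3.568 -4.005 | eef: -0.126 -0.016 0.851 | effort: 0.607 2.946 0.873 0.731
step 14 | ang: 0.328 -0.674 1.325 -1.328 | qd: -0.087 0.049 3.602 -3.945 | eef: -0.129 -0.009 0.842 | effort: 0.770 2.913 0.696 0.705
step 15 | ang: 0.328 -0.673 1.361 -1.368 | qd: 0.013 0.102 3.627 -3.885 | eef: -0.132 -0.001 0.834 | effort: 0.895 2.849 0.526 0.686
step 16 | ang: 0.328 -0.671 1.397 -1.406 | qd: 0.104 0.172 3.640 -3.829 | eef: -0.134 0.007 0.825 | effort: 0.991 2.752 0.363 0.674
step 17 | ang: 0.330 -0.669 1.433 -1.444 | qd: 0.202 0.241 3.655 -3.762 | eef: -0.138 0.015 0.816 | effort: 1.050 2.636 0.200 0.659
step 18 | ang: 0.332 -0.667 1.470 -1.481 | qd: 0.302 0.309 3.670 -3.686 | eef: -0.141 0.023 0.807 | effort: 1.074 2.498 0.037 0.643
step 19 | ang: 0.336 -0.663 1.507 -1.518 | qd: 0.403 0.380 3.685 -3.603 | eef: -0.144 0.031 0.797 | effort: 1.062 2.340 -0.123 0.624
step 20 | ang: 0.340 -0.659 1.544 -1.553 | qd: 0.503 0.452 3.699 -3.513 | eef: -0.148 0.039 0.787 | effort: 1.017 2.162 -0.280 0.603
step 21 | ang: 0.346 -0.654 1.581 -1.588 | qd: 0.602 0.527 3.713 -3.417 | eef: -0.152 0.047 0.778 | effort: 0.939 1.966 -0.434 0.579
step 22 | ang: 0.352 -0.648 1.618 -1.622 | qd: 0.699 0.604 3.726 -3.315 | eef: -0.156 0.055 0.767 | effort: 0.830 1.753 -0.584 0.552
step 23 | ang: 0.360 -0.642 1.655 -1.654 | qd: 0.793 0.684 3.737 -3.206 | eef: -0.160 0.063 0.757 | effort: 0.691 1.525 -0.729 0.520
step 24 | ang: 0.368 -0.635 1.693 -1.686 | qd: 0.884 0.765 3.747 -3.091 | eef: -0.165 0.072 0.747 | effort: 0.523 1.285 -0.868 0.484
step 25 | ang: 0.378 -0.627 1.730 -1.716 | qd: 0.971 0.848 3.754 -2.971 | eef: -0.170 0.080 0.736 | effort: 0.328 1.034 -1.001 0.442
step 26 | ang: 0.388 -0.618 1.768 -1.745 | qd: 1.055 0.932 3.760 -2.844 | eef: -0.175 0.088 0.725 | effort: 0.109 0.774 -1.126 0.396
step 27 | ang: 0.399 -0.608 1.805 -1.773 | qd: 1.134 1.017 3.762 -2.712 | eef: -0.180 0.096 0.714 | effort: -0.132 0.509 -1.242 0.344
step 28 | ang: 0.410 -0.597 1.843 -1.799 | qd: 1.208 1.103 3.761 -2.575 | eef: -0.185 0.104 0.703 | effort: -0.392 0.240 -1.350 0.287
step 29 | ang: 0.423 -0.586 1.881 -1.824 | qd: 1.278 1.189 3.756 -2.433 | eef: -0.191 0.111 0.691 | effort: -0.669 -0.030 -1.447 0.226
step 30 | ang: 0.436 -0.574 1.918 -1.848 | qd: 1.344 1.274 3.746 -2.287 | eef: -0.197 0.119 0.679 | effort: -0.959 -0.298 -1.534 0.160
step 31 | ang: 0.450 -0.561 1.955 -1.870 | qd: 1.405 1.359 3.732 -2.137 | eef: -0.202 0.127 0.667 | effort: -1.257 -0.561 -1.609 0.090
step 32 | ang: 0.464 -0.547 1.993 -1.891 | qd: 1.461 1.441 3.712 -1.985 | eef: -0.208 0.134 0.655 | effort: -1.560 -0.817 -1.672 0.017
step 33 | ang: 0.479 -0.532 2.030 -1.910 | qd: 1.512 1.522 3.687 -1.830 | eef: -0.214 0.141 0.643 | effort: -1.864 -1.063 -1.722 -0.058
step 34 | ang: 0.494 -0.516 2.066 -1.927 | qd: 1.559 1.599 3.655 -1.674 | eef: -0.220 0.148 0.631 | effort: -2.165 -1.297 -1.761 -0.135
step 35 | ang: 0.510 -0.500 2.103 -1.943 | qd: 1.601 1.673 3.617 -1.518 | eef: -0.226 0.155 0.618 | effort: -2.457 -1.516 -1.786 -0.213
step 36 | ang: 0.526 -0.483 2.139 -1.958 | qd: 1.639 1.744 3.572 -1.363 | eef: -0.232 0.162 0.605 | effort: -2.736 -1.719 -1.799 -0.290
step 37 | ang: 0.543 -0.465 2.174 -1.971 | qd: 1.673 1.809 3.520 -1.210 | eef: -0.238 0.168 0.592 | effort: -3.000 -1.903 -1.799 -0.365
step 38 | ang: 0.560 -0.446 2.209 -1.982 | qd: 1.703 1.870 3.462 -1.060 | eef: -0.243 0.174 0.579 | effort: -3.244 -2.069 -1.788 -0.439
step 39 | ang: 0.577 -0.427 2.243 -1.992 | qd: 1.729 1.926 3.397 -0.915 | eef: -0.249 0.180 0.566 | effort: -3.466 -2.213 -1.766 -0.508
step 40 | ang: 0.594 -0.408 2.277 -2.000 | qd: 1.752 1.977 3.326 -0.775 | eef: -0.254 0.185 0.553 | effort: -3.664 -2.338 -1.732 -0.573
step 41 | ang: 0.612 -0.388 2.310 -2.008 | qd: 1.771 2.021 3.250 -0.641 | eef: -0.259 0.190 0.539
final eef position (m): -0.259 0.190 0.539


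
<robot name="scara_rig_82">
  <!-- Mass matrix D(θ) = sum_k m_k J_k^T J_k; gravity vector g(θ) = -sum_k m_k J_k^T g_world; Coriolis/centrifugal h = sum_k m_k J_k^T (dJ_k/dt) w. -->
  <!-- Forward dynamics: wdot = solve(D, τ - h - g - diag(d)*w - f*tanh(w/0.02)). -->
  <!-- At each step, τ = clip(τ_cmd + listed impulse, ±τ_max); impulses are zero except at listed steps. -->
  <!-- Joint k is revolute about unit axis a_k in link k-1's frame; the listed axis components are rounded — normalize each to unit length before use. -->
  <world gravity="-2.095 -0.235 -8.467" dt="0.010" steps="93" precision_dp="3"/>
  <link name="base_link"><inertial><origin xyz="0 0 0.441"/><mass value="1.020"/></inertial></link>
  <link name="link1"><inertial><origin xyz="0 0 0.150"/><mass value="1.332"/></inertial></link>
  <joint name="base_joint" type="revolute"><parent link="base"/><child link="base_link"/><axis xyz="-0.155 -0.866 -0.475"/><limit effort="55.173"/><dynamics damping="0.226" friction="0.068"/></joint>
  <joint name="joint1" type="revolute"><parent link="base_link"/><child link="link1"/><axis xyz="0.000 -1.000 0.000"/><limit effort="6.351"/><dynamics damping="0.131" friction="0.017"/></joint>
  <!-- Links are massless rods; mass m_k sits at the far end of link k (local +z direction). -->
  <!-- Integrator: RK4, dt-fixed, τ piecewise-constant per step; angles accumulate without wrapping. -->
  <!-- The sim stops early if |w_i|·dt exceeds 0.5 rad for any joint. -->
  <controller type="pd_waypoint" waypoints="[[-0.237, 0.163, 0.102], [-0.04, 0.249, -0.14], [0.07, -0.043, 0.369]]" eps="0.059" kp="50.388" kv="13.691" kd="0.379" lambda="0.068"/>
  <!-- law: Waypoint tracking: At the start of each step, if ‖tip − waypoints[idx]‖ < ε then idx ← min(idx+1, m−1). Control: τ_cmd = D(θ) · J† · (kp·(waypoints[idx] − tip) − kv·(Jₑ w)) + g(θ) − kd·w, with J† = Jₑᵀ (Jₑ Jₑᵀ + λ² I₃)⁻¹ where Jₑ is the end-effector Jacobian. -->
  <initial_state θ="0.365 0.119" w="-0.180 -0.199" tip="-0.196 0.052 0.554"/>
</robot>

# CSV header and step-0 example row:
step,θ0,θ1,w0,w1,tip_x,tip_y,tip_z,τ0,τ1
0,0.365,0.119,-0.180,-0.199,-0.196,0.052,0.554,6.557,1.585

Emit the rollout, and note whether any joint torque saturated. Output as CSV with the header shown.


step,θ0,θ1,w0,w1,tip_x,tip_y,tip_z,τ0,τ1
1,0.364,0.119,-0.029,0.180,-0.196,0.051,0.554,4.794,1.089
2,0.364,0.122,0.119,0.384,-0.196,0.051,0.554,3.303,0.724
3,0.366,0.126,0.253,0.509,-0.198,0.052,0.554,2.012,0.433
4,0.369,0.132,0.370,0.596,-0.200,0.053,0.553,0.885,0.193
5,0.374,0.138,0.468,0.666,-0.203,0.053,0.551,-0.103,-0.012
6,0.379,0.145,0.549,0.728,-0.206,0.055,0.550,-0.972,-0.190
7,0.384,0.153,0.615,0.786,-0.209,0.056,0.548,-1.738,-0.345
8,0.391,0.161,0.666,0.842,-0.213,0.057,0.547,-2.415,-0.482
9,0.398,0.169,0.706,0.897,-0.218,0.059,0.545,-3.014,-0.602
10,0.405,0.179,0.734,0.951,-0.222,0.060,0.542,-3.544,-0.709
11,0.412,0.188,0.754,1.005,-0.226,0.062,0.540,-4.014,-0.803
12,0.420,0.199,0.766,1.059,-0.231,0.064,0.538,-4.430,-0.886
13,0.428,0.210,0.771,1.113,-0.236,0.065,0.535,-4.798,-0.959
14,0.435,0.221,0.770,1.166,-0.240,0.067,0.533,-5.125,-1.024
15,0.443,0.233,0.764,1.220,-0.245,0.069,0.530,-5.414,-1.082
16,0.451,0.245,0.753,1.273,-0.250,0.071,0.527,-5.669,-1.133
17,0.458,0.258,0.739,1.326,-0.254,0.073,0.524,-5.894,-1.178
18,0.465,0.272,0.722,1.379,-0.259,0.074,0.521,-6.091,-1.217
19,0.473,0.286,0.703,1.431,-0.264,0.076,0.518,-6.263,-1.252
20,0.479,0.301,0.681,1.483,-0.268,0.078,0.515,-6.413,-1.282
21,0.486,0.316,0.658,1.534,-0.272,0.080,0.512,-6.543,-1.308
22,0.493,0.331,0.634,1.584,-0.277,0.081,0.509,-6.653,-1.331
23,0.499,0.347,0.609,1.634,-0.281,0.083,0.506,-6.746,-1.350
24,0.505,0.364,0.583,1.682,-0.285,0.085,0.502,-6.824,-1.367
25,0.510,0.381,0.557,1.730,-0.289,0.086,0.499,-6.887,-1.381
26,0.516,0.398,0.532,1.776,-0.293,0.088,0.495,-6.937,-1.392
27,0.521,0.416,0.507,1.820,-0.296,0.089,0.492,-6.976,-1.401
28,0.526,0.435,0.482,1.864,-0.300,0.091,0.489,-7.004,-1.409
29,0.531,0.454,0.459,1.905,-0.304,0.092,0.485,-7.023,-1.414
30,0.535,0.473,0.436,1.945,-0.307,0.094,0.481,-7.033,-1.419
31,0.539,0.493,0.414,1.983,-0.310,0.095,0.478,-7.037,-1.422
32,0.543,0.513,0.394,2.019,-0.313,0.096,0.474,-7.033,-1.423
33,0.547,0.533,0.375,2.054,-0.316,0.098,0.471,-7.025,-1.424
34,0.551,0.554,0.357,2.086,-0.319,0.099,0.467,-7.012,-1.424
35,0.554,0.575,0.341,2.116,-0.322,0.100,0.463,-6.996,-1.423
36,0.558,0.596,0.326,2.144,-0.325,0.101,0.459,-6.976,-1.422
37,0.561,0.618,0.313,2.170,-0.327,0.102,0.455,-6.955,-1.420
38,0.564,0.639,0.301,2.194,-0.330,0.103,0.452,-6.932,-1.418
39,0.567,0.661,0.291,2.216,-0.332,0.104,0.448,-6.908,-1.416
40,0.570,0.684,0.283,2.235,-0.334,0.105,0.444,-6.884,-1.413
41,0.573,0.706,0.276,2.253,-0.336,0.106,0.440,-6.860,-1.410
42,0.575,0.729,0.270,2.268,-0.338,0.107,0.436,-6.836,-1.407
43,0.578,0.751,0.266,2.282,-0.340,0.108,0.432,-6.813,-1.404
44,0.581,0.774,0.263,2.293,-0.342,0.109,0.428,-6.791,-1.400
45,0.583,0.797,0.261,2.302,-0.344,0.109,0.423,-6.770,-1.397
46,0.586,0.820,0.261,2.310,-0.345,0.110,0.419,-6.751,-1.393
47,0.589,0.844,0.262,2.315,-0.347,0.111,0.415,-6.733,-1.389
48,0.591,0.867,0.264,2.318,-0.348,0.112,0.411,-6.716,-1.385
49,0.594,0.890,0.266,2.320,-0.350,0.112,0.406,-6.701,-1.381
50,0.597,0.913,0.270,2.320,-0.351,0.113,0.402,-6.688,-1.376
51,0.599,0.936,0.275,2.318,-0.352,0.114,0.398,-6.676,-1.372
52,0.602,0.959,0.280,2.314,-0.353,0.115,0.393,-6.665,-1.366
53,0.605,0.983,0.287,2.309,-0.355,0.115,0.389,-6.656,-1.361
54,0.608,1.006,0.293,2.302,-0.356,0.116,0.385,-6.649,-1.355
55,0.611,1.029,0.301,2.293,-0.356,0.117,0.380,-6.642,-1.348
56,0.614,1.051,0.309,2.284,-0.357,0.117,0.376,-6.637,-1.341
57,0.617,1.074,0.317,2.272,-0.358,0.118,0.371,-6.633,-1.334
58,0.620,1.097,0.326,2.260,-0.359,0.118,0.367,-6.630,-1.325
59,0.623,1.119,0.335,2.246,-0.359,0.119,0.363,-6.628,-1.316
60,0.627,1.142,0.344,2.231,-0.360,0.120,0.358,-6.627,-1.307
61,0.630,1.164,0.353,2.215,-0.360,0.120,0.354,-6.626,-1.297
62,0.634,1.186,0.363,2.198,-0.361,0.121,0.349,-6.626,-1.286
63,0.638,1.208,0.373,2.179,-0.361,0.122,0.345,-6.627,-1.274
64,0.641,1.230,0.382,2.160,-0.361,0.122,0.340,-6.628,-1.262
65,0.645,1.251,0.392,2.140,-0.361,0.123,0.336,-6.629,-1.249
66,0.649,1.273,0.402,2.119,-0.362,0.123,0.331,-6.630,-1.235
67,0.653,1.294,0.411,2.098,-0.362,0.124,0.327,-6.632,-1.220
68,0.657,1.315,0.421,2.075,-0.362,0.125,0.323,-6.634,-1.205
69,0.662,1.335,0.430,2.053,-0.362,0.125,0.318,-6.636,-1.189
70,0.666,1.356,0.439,2.029,-0.362,0.126,0.314,-6.637,-1.172
71,0.670,1.376,0.448,2.005,-0.362,0.126,0.310,-6.639,-1.154
72,0.675,1.396,0.456,1.981,-0.361,0.127,0.305,-6.641,-1.136
73,0.680,1.415,0.464,1.956,-0.361,0.127,0.301,-6.642,-1.117
74,0.684,1.435,0.472,1.931,-0.361,0.128,0.297,-6.644,-1.097
75,0.689,1.454,0.480,1.905,-0.361,0.129,0.293,-6.645,-1.077
76,0.694,1.473,0.487,1.880,-0.360,0.129,0.289,-6.646,-1.056
77,0.699,1.492,0.494,1.854,-0.360,0.130,0.285,-6.646,-1.034
78,0.704,1.510,0.500,1.828,-0.359,0.130,0.281,-6.647,-1.012
79,0.709,1.528,0.507,1.802,-0.359,0.131,0.277,-6.647,-0.990
80,0.714,1.546,0.512,1.775,-0.358,0.132,0.273,-6.646,-0.967
81,0.719,1.564,0.518,1.749,-0.358,0.132,0.269,-6.646,-0.943
82,0.724,1.581,0.523,1.723,-0.357,0.133,0.265,-6.645,-0.919
83,0.729,1.598,0.527,1.697,-0.357,0.133,0.261,-6.643,-0.895
84,0.735,1.615,0.531,1.670,-0.356,0.134,0.258,-6.642,-0.870
85,0.740,1.632,0.535,1.644,-0.355,0.134,0.254,-6.640,-0.845
86,0.745,1.648,0.539,1.619,-0.355,0.135,0.250,-6.637,-0.820
87,0.751,1.664,0.541,1.593,-0.354,0.135,0.247,-6.635,-0.794
88,0.756,1.680,0.544,1.567,-0.353,0.136,0.243,-6.632,-0.769
89,0.762,1.695,0.546,1.542,-0.353,0.137,0.240,-6.628,-0.743
90,0.767,1.711,0.548,1.517,-0.352,0.137,0.237,-6.625,-0.717
91,0.773,1.726,0.549,1.492,-0.351,0.138,0.233,-6.621,-0.690
92,0.778,1.740,0.550,1.467,-0.350,0.138,0.230,-6.616,-0.664
93,0.784,1.755,0.551,1.443,-0.349,0.139,0.227,,
# any joint saturated: no


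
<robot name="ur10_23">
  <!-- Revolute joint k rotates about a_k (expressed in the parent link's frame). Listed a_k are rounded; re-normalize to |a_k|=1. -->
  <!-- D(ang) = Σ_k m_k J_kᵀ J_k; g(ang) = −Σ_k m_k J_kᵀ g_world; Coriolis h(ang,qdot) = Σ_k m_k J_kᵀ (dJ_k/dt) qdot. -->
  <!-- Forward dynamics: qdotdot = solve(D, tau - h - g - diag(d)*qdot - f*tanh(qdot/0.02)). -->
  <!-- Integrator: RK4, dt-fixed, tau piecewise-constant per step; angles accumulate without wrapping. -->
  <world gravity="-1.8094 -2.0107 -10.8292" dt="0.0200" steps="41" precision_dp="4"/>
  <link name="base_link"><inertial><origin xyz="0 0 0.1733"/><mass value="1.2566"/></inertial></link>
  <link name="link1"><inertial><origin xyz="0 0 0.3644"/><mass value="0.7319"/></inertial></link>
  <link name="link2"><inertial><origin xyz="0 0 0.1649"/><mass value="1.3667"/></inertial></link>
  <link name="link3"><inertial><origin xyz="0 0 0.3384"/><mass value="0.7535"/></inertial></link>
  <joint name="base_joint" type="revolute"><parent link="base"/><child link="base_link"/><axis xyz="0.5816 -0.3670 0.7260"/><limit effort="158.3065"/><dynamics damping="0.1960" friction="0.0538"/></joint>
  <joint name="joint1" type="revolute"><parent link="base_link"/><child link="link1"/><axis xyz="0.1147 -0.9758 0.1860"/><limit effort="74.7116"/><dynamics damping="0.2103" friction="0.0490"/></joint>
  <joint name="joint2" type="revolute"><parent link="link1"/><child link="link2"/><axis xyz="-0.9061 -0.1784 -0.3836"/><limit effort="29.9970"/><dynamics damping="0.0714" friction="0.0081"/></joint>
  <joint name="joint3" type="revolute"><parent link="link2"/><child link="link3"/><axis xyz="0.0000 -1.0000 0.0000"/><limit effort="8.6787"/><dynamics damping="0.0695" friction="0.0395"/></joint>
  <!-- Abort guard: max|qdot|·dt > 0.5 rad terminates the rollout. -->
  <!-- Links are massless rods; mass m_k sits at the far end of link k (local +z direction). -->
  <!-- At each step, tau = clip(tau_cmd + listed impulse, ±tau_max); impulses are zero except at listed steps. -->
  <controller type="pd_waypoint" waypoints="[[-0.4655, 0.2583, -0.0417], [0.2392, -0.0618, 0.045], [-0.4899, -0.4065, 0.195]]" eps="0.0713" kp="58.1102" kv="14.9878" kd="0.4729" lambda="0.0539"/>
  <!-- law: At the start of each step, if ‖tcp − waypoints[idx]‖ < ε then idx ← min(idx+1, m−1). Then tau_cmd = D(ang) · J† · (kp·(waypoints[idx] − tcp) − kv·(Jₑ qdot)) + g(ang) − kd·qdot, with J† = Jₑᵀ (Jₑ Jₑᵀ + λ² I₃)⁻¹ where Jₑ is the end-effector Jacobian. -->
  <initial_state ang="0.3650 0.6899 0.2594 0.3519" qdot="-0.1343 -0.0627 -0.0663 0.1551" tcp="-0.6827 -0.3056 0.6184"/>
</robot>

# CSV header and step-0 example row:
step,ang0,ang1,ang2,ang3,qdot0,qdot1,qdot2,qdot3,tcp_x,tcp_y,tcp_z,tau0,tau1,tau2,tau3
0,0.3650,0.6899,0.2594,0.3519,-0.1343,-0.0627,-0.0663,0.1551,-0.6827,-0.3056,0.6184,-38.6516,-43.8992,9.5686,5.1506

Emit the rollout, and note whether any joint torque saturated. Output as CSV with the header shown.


step,ang0,ang1,ang2,ang3,qdot0,qdot1,qdot2,qdot3,tcp_x,tcp_y,tcp_z,tau0,tau1,tau2,tau3
1,0.3697,0.6665,0.2733,0.4135,0.5857,-2.2349,1.4247,5.9102,-0.6818,-0.2981,0.6131,-31.3492,-35.1382,6.2822,0.5180
2,0.3841,0.6118,0.3092,0.5557,0.8336,-3.2077,2.1580,8.2128,-0.6765,-0.2811,0.5985,-23.1477,-19.5123,5.0832,-0.9871
3,0.3999,0.5478,0.3561,0.7200,0.7466,-3.1870,2.5606,8.1849,-0.6648,-0.2583,0.5797,-16.5837,-7.9105,4.1270,-1.2674
4,0.4123,0.4895,0.4098,0.8739,0.5054,-2.6630,2.8455,7.2283,-0.6491,-0.2322,0.5590,-12.2455,-2.3179,3.0044,-1.3476
5,0.4194,0.4432,0.4686,1.0070,0.2170,-1.9737,3.0628,6.1196,-0.6323,-0.2044,0.5370,-9.6220,-0.5263,1.8750,-1.5082
6,0.4208,0.4110,0.5311,1.1190,-0.0776,-1.2626,3.2069,5.1041,-0.6160,-0.1761,0.5137,-8.1057,-0.6524,0.8662,-1.7283
7,0.4164,0.3925,0.5959,1.2120,-0.3560,-0.5867,3.2791,4.2203,-0.6011,-0.1480,0.4891,-7.2400,-1.6280,0.0141,-1.9388
8,0.4066,0.3871,0.6611,1.2887,-0.6182,0.0373,3.2542,3.4640,-0.5876,-0.1207,0.4635,-6.7730,-2.9447,-0.6553,-2.0984
9,0.3918,0.3934,0.7251,1.3514,-0.8504,0.5926,3.1490,2.8143,-0.5756,-0.0943,0.4373,-6.5062,-4.3104,-1.1630,-2.1871
10,0.3728,0.4102,0.7863,1.4020,-1.0501,1.0782,2.9671,2.2533,-0.5649,-0.0692,0.4108,-6.3699,-5.6497,-1.5172,-2.2050
11,0.3501,0.4359,0.8433,1.4422,-1.2117,1.4886,2.7270,1.7681,-0.5553,-0.0455,0.3845,-6.3089,-6.9094,-1.7380,-2.1637
12,0.3247,0.4690,0.8951,1.4733,-1.3335,1.8220,2.4471,1.3498,-0.5469,-0.0230,0.3585,-6.2979,-8.0719,-1.8457,-2.0798
13,0.2972,0.5080,0.9411,1.4967,-1.4172,2.0799,2.1452,0.9913,-0.5393,-0.0020,0.3332,-6.3244,-9.1353,-1.8605,-1.9705
14,0.2683,0.5515,0.9810,1.5135,-1.4668,2.2666,1.8378,0.6869,-0.5325,0.0177,0.3086,-6.3796,-10.1021,-1.8031,-1.8508
15,0.2388,0.5981,1.0149,1.5246,-1.4873,2.3885,1.5388,0.4310,-0.5265,0.0361,0.2849,-6.4548,-10.9754,-1.6931,-1.7319
16,0.2091,0.6465,1.0430,1.5311,-1.4842,2.4535,1.2596,0.2184,-0.5210,0.0533,0.2621,-6.5399,-11.7570,-1.5483,-1.6212
17,0.1797,0.6957,1.0658,1.5336,-1.4626,2.4698,1.0077,0.0438,-0.5161,0.0693,0.2404,-6.6243,-12.4476,-1.3838,-1.5226
18,0.1508,0.7449,1.0837,1.5332,-1.4307,2.4460,0.7784,-0.0788,-0.5115,0.0840,0.2196,-6.7548,-13.0671,-1.2016,-1.4644
19,0.1226,0.7932,1.0974,1.5306,-1.3896,2.3900,0.5839,-0.1751,-0.5073,0.0976,0.1999,-6.8536,-13.5931,-1.0243,-1.4162
20,0.0954,0.8402,1.1076,1.5263,-1.3412,2.3091,0.4249,-0.2544,-0.5033,0.1101,0.1812,-6.9015,-14.0234,-0.8597,-1.3693
21,0.0691,0.8854,1.1149,1.5205,-1.2878,2.2098,0.2974,-0.3174,-0.4996,0.1216,0.1636,-6.9086,-14.3657,-0.7089,-1.3262
22,0.0439,0.9284,1.1199,1.5137,-1.2311,2.0976,0.1971,-0.3658,-0.4960,0.1322,0.1470,-6.8823,-14.6280,-0.5724,-1.2878
23,0.0199,0.9691,1.1231,1.5060,-1.1725,1.9773,0.1198,-0.4011,-0.4926,0.1419,0.1314,-6.8297,-14.8186,-0.4499,-1.2542
24,-0.0029,1.0074,1.1250,1.4977,-1.1130,1.8526,0.0613,-0.4251,-0.4894,0.1508,0.1170,-6.7569,-14.9468,-0.3404,-1.2250
25,-0.0245,1.0432,1.1259,1.4890,-1.0533,1.7268,0.0180,-0.4396,-0.4864,0.1590,0.1035,-6.6693,-15.0215,-0.2430,-1.1995
26,-0.0450,1.0765,1.1260,1.4801,-0.9937,1.6023,-0.0115,-0.4469,-0.4835,0.1666,0.0910,-6.5652,-15.0493,-0.1594,-1.1767
27,-0.0642,1.1073,1.1256,1.4712,-0.9343,1.4809,-0.0301,-0.4484,-0.4808,0.1735,0.0794,-6.4500,-15.0388,-0.0880,-1.1563
28,-0.0823,1.1357,1.1249,1.4622,-0.8763,1.3643,-0.0429,-0.4446,-0.4782,0.1798,0.0688,-6.3395,-15.0030,-0.0222,-1.1383
29,-0.0992,1.1619,1.1240,1.4534,-0.8201,1.2537,-0.0519,-0.4366,-0.4758,0.1856,0.0590,-6.2370,-14.9494,0.0395,-1.1220
30,-0.1151,1.1859,1.1230,1.4447,-0.7661,1.1494,-0.0582,-0.4254,-0.4736,0.1910,0.0501,-6.1426,-14.8833,0.0973,-1.1072
31,-0.1299,1.2079,1.1218,1.4364,-0.7144,1.0519,-0.0625,-0.4120,-0.4715,0.1958,0.0419,-6.0559,-14.8092,0.1514,-1.0936
32,-0.1436,1.2280,1.1206,1.4282,-0.6652,0.9612,-0.0654,-0.3970,-0.4696,0.2003,0.0344,-5.9766,-14.7306,0.2020,-1.0809
33,-0.1565,1.2464,1.1193,1.4205,-0.6187,0.8773,-0.0673,-0.3811,-0.4678,0.2045,0.0275,-5.9044,-14.6505,0.2491,-1.0690
34,-0.1684,1.2631,1.1179,1.4130,-0.5747,0.7999,-0.0684,-0.3646,-0.4662,0.2082,0.0213,-5.8389,-14.5710,0.2929,-1.0579
35,-0.1794,1.2784,1.1166,1.4059,-0.5333,0.7289,-0.0691,-0.3480,-0.4648,0.2117,0.0156,-5.7796,-14.4939,0.3336,-1.0475
36,-0.1897,1.2923,1.1152,1.3991,-0.4944,0.6638,-0.0694,-0.3314,-0.4635,0.2149,0.0105,-17.0803,-27.3046,10.0346,7.8586
37,-0.1969,1.2967,1.1293,1.4159,-0.2294,-0.2152,1.4870,1.9886,-0.4546,0.2143,0.0068,-14.3007,-22.6008,6.6453,4.1841
38,-0.2005,1.2876,1.1697,1.4676,-0.1391,-0.6898,2.5942,3.1361,-0.4334,0.2080,0.0054,-12.9311,-18.7850,4.5628,2.0731
39,-0.2040,1.2720,1.2298,1.5346,-0.2057,-0.8685,3.4470,3.5333,-0.4058,0.1981,0.0061,-12.2164,-15.9095,3.2224,0.8693
40,-0.2100,1.2548,1.3052,1.6051,-0.4016,-0.8447,4.1113,3.4970,-0.3754,0.1862,0.0085,-11.9801,-13.9748,2.3607,0.1799
41,-0.2211,1.2395,1.3923,1.6726,-0.7072,-0.6897,4.6118,3.2369,-0.3445,0.1730,0.0118,,,,
# any joint saturated: no


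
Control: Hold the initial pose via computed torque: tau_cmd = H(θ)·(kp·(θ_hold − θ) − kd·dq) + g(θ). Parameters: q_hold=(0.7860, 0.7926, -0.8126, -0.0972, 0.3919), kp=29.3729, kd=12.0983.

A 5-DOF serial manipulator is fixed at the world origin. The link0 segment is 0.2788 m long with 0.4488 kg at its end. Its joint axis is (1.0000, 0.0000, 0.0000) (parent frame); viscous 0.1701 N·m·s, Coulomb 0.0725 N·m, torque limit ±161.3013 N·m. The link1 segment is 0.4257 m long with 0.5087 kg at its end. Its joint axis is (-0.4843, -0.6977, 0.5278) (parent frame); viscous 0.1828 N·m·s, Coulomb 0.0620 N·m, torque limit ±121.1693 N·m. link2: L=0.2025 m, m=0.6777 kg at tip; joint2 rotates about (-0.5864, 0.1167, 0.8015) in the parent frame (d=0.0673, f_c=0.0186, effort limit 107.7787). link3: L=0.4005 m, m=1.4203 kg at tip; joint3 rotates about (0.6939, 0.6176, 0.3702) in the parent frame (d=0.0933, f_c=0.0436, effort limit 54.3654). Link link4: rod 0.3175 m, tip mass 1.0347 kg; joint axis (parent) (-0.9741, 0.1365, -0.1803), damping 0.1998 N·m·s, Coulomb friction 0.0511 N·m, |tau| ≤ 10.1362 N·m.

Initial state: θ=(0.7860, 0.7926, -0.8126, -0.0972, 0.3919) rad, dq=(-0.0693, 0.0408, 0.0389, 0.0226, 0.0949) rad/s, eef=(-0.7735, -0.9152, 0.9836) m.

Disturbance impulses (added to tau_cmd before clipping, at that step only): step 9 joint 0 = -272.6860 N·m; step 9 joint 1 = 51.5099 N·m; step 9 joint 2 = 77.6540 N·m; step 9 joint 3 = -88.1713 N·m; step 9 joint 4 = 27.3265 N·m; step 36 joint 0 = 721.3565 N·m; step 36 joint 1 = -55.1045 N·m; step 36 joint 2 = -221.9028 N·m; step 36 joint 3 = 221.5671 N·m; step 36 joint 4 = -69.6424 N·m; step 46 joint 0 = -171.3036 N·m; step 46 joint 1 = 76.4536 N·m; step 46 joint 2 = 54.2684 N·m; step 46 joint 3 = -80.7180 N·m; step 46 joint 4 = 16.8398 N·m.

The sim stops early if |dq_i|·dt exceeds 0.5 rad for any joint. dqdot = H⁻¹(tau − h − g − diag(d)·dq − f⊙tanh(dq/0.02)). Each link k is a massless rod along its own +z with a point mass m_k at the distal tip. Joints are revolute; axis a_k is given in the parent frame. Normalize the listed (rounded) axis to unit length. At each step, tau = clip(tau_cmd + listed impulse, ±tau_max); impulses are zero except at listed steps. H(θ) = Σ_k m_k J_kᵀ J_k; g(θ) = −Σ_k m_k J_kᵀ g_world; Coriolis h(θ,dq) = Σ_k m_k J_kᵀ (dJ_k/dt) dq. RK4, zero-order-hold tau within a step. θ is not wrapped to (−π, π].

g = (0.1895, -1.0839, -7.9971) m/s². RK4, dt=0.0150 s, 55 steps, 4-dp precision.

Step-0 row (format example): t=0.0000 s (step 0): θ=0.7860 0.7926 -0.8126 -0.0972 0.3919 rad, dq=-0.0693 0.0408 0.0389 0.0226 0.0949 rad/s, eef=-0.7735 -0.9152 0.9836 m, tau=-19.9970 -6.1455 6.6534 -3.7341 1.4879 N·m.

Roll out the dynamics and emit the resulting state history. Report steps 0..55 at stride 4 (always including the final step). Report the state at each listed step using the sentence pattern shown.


t=0.0600 s (step 4): θ=0.7832 0.7937 -0.8115 -0.0977 0.3939 rad, dq=-0.0265 0.0090 0.0174 -0.0100 0.0023 rad/s, eef=-0.7742 -0.9110 0.9867 m, tau=-22.0401 -5.7430 7.2612 -4.4200 1.7117 N·m.
t=0.1200 s (step 8): θ=0.7823 0.7940 -0.8107 -0.0981 0.3939 rad, dq=-0.0066 0.0023 0.0070 -0.0037 -0.0001 rad/s, eef=-0.7745 -0.9095 0.9879 m, tau=-23.1471 -5.5317 7.5925 -4.7963 1.8133 N·m.
t=0.1800 s (step 12): θ=0.9348 0.9690 -0.0636 0.3198 0.1411 rad, dq=2.9351 2.0139 10.4476 5.2839 -6.3876 rad/s, eef=-0.7698 -0.9012 1.0164 m, tau=7.5880 -17.9108 -10.6295 1.7786 -1.2325 N·m.
t=0.2400 s (step 16): θ=1.0322 1.0202 0.2462 0.4698 -0.0842 rad, dq=0.7340 0.2664 1.8945 0.9740 -1.6502 rad/s, eef=-0.7289 -0.8852 1.0259 m, tau=-2.5200 -16.1638 -6.5445 0.7135 -0.3434 N·m.
t=0.3000 s (step 20): θ=1.0494 1.0214 0.2690 0.4856 -0.1196 rad, dq=-0.0478 -0.1731 -0.7260 -0.3004 0.1263 rad/s, eef=-0.7167 -0.8988 1.0174 m, tau=-14.7945 -9.3881 1.1749 0.9363 0.6389 N·m.
t=0.3600 s (step 24): θ=1.0362 1.0030 0.1925 0.4457 -0.0972 rad, dq=-0.3521 -0.4158 -1.6907 -0.9502 0.5333 rad/s, eef=-0.7196 -0.9314 1.0008 m, tau=-23.8900 -3.9287 7.0080 0.4121 1.6159 N·m.
t=0.4200 s (step 28): θ=1.0115 0.9746 0.0798 0.3802 -0.0629 rad, dq=-0.4450 -0.5079 -1.9929 -1.1742 0.5822 rad/s, eef=-0.7278 -0.9659 0.9802 m, tau=-29.4350 -1.1208 10.2365 -0.6683 2.3512 N·m.
t=0.4800 s (step 32): θ=0.9851 0.9443 -0.0387 0.3102 -0.0297 rad, dq=-0.4235 -0.4841 -1.9135 -1.1215 0.5203 rad/s, eef=-0.7369 -0.9925 0.9597 m, tau=-31.8948 -0.5311 11.4198 -1.7379 2.7561 N·m.
t=0.5400 s (step 36): θ=0.9615 0.9176 -0.1459 0.2477 -0.0007 rad, dq=-0.3591 -0.3953 -1.6391 -0.9414 0.4511 rad/s, eef=-0.7456 -1.0088 0.9429 m, tau=161.3013 -56.2956 -107.7787 54.3654 -10.1362 N·m.
t=0.6000 s (step 40): θ=0.7843 0.8514 -0.8650 0.2047 0.5058 rad, dq=-1.5149 -1.0852 -6.7599 -0.1143 4.5003 rad/s, eef=-0.7168 -1.0169 0.8872 m, tau=-56.2802 1.1564 26.2381 -19.2895 4.8169 N·m.
t=0.6600 s (step 44): θ=0.7349 0.8147 -1.0804 0.2166 0.6533 rad, dq=-0.4046 -0.2965 -1.6009 0.1774 1.0915 rad/s, eef=-0.6882 -1.0184 0.8562 m, tau=-40.4016 -2.9303 18.1948 -13.6001 3.3127 N·m.
t=0.7200 s (step 48): θ=0.7483 0.9375 -0.8986 0.3897 0.6135 rad, dq=1.1546 4.6205 7.6845 6.0471 -2.6084 rad/s, eef=-0.6982 -1.0049 0.8647 m, tau=-9.2157 -14.2580 3.6834 -1.4314 0.3139 N·m.
t=0.7800 s (step 52): θ=0.8044 1.0877 -0.6257 0.5849 0.4988 rad, dq=0.6394 1.0740 2.4636 1.2648 -1.2393 rad/s, eef=-0.7100 -0.9811 0.8895 m, tau=-9.9368 -10.4656 3.4094 -0.2429 -0.1280 N·m.
t=0.8250 s (step 55): θ=0.8247 1.1125 -0.5524 0.6058 0.4596 rad, dq=0.2894 0.1432 0.9511 -0.1727 -0.5660 rad/s, eef=-0.7189 -0.9710 0.8992 m.


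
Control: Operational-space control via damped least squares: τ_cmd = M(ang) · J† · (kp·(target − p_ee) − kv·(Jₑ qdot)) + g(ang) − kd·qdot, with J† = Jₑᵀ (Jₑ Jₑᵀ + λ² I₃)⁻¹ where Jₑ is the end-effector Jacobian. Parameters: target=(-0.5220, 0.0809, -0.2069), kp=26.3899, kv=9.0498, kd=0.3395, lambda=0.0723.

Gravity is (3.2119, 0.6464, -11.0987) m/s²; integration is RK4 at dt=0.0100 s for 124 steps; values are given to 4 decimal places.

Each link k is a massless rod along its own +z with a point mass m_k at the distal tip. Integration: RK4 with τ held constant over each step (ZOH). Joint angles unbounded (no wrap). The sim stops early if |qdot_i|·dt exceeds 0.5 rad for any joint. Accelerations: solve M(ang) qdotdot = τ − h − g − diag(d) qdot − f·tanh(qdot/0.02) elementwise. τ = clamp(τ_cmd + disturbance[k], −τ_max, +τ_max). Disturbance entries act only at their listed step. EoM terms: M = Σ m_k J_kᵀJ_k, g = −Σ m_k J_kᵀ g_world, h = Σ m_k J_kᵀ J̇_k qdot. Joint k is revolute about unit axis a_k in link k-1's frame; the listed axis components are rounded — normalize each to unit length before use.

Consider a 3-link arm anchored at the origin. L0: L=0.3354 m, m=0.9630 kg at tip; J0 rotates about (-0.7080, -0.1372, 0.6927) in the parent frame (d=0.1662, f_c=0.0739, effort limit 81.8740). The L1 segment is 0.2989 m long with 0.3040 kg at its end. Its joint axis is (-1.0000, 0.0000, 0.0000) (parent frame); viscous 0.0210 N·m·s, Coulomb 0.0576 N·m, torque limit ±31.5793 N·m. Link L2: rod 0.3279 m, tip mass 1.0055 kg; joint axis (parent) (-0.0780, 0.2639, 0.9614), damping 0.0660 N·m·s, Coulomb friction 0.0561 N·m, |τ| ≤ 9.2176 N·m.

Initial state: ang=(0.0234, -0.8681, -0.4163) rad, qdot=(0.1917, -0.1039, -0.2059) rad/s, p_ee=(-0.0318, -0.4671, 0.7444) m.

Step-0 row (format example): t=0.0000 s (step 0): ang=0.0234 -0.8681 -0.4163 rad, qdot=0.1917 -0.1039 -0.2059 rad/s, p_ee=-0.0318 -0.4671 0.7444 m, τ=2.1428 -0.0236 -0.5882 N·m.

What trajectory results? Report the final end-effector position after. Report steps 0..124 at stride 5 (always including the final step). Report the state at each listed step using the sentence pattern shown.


t=0.0500 s (step 5): ang=0.0720 -0.9261 -0.5047 rad, qdot=1.4049 -1.8159 -1.9601 rad/s, p_ee=-0.0280 -0.4648 0.7329 m, τ=2.0141 2.6073 -0.1455 N·m.
t=0.1000 s (step 10): ang=0.1486 -1.0313 -0.5949 rad, qdot=1.5810 -2.2973 -1.6504 rad/s, p_ee=-0.0151 -0.4658 0.7072 m, τ=1.7799 4.0897 -0.3718 N·m.
t=0.1500 s (step 15): ang=0.2250 -1.1495 -0.6705 rad, qdot=1.4522 -2.3972 -1.3855 rad/s, p_ee=0.0024 -0.4695 0.6735 m, τ=1.6929 5.0476 -0.5281 N·m.
t=0.2000 s (step 20): ang=0.2925 -1.2690 -0.7343 rad, qdot=1.2416 -2.3779 -1.1733 rad/s, p_ee=0.0210 -0.4747 0.6342 m, τ=1.6947 5.6984 -0.6372 N·m.
t=0.2500 s (step 25): ang=0.3491 -1.3868 -0.7886 rad, qdot=1.0262 -2.3340 -0.9986 rad/s, p_ee=0.0391 -0.4809 0.5903 m, τ=1.7323 6.1582 -0.7198 N·m.
t=0.3000 s (step 30): ang=0.3953 -1.5025 -0.8347 rad, qdot=0.8259 -2.2950 -0.8485 rad/s, p_ee=0.0555 -0.4873 0.5421 m, τ=1.7797 6.4937 -0.7881 N·m.
t=0.3500 s (step 35): ang=0.4320 -1.6165 -0.8738 rad, qdot=0.6411 -2.2670 -0.7153 rad/s, p_ee=0.0694 -0.4932 0.4897 m, τ=1.8263 6.7420 -0.8482 N·m.
t=0.4000 s (step 40): ang=0.4596 -1.7294 -0.9066 rad, qdot=0.4658 -2.2475 -0.5957 rad/s, p_ee=0.0803 -0.4978 0.4334 m, τ=1.8684 6.9222 -0.9025 N·m.
t=0.4500 s (step 45): ang=0.4786 -1.8413 -0.9338 rad, qdot=0.2928 -2.2309 -0.4886 rad/s, p_ee=0.0874 -0.5004 0.3732 m, τ=1.9040 7.0422 -0.9512 N·m.
t=0.5000 s (step 50): ang=0.4888 -1.9524 -0.9559 rad, qdot=0.1140 -2.2102 -0.3946 rad/s, p_ee=0.0903 -0.5000 0.3097 m, τ=1.9314 7.1039 -0.9937 N·m.
t=0.5500 s (step 55): ang=0.4899 -2.0623 -0.9741 rad, qdot=-0.0649 -2.1879 -0.3462 rad/s, p_ee=0.0884 -0.4958 0.2435 m, τ=1.9222 7.1082 -1.0200 N·m.
t=0.6000 s (step 60): ang=0.4820 -2.1708 -0.9898 rad, qdot=-0.2585 -2.1458 -0.2798 rad/s, p_ee=0.0815 -0.4867 0.1758 m, τ=1.8777 7.0507 -1.0515 N·m.
t=0.6500 s (step 65): ang=0.4635 -2.2764 -1.0026 rad, qdot=-0.4881 -2.0713 -0.2365 rad/s, p_ee=0.0694 -0.4723 0.1077 m, τ=1.8388 6.9265 -1.0701 N·m.
t=0.7000 s (step 70): ang=0.4325 -2.3773 -1.0140 rad, qdot=-0.7580 -1.9574 -0.2191 rad/s, p_ee=0.0521 -0.4520 0.0410 m, τ=1.7926 6.7347 -1.0756 N·m.
t=0.7500 s (step 75): ang=0.3870 -2.4714 -1.0251 rad, qdot=-1.0713 -1.7968 -0.2290 rad/s, p_ee=0.0300 -0.4256 -0.0227 m, τ=1.7330 6.4767 -1.0681 N·m.
t=0.8000 s (step 80): ang=0.3247 -2.5561 -1.0374 rad, qdot=-1.4266 -1.5833 -0.2644 rad/s, p_ee=0.0039 -0.3935 -0.0814 m, τ=1.6598 6.1562 -1.0485 N·m.
t=0.8500 s (step 85): ang=0.2438 -2.6288 -1.0519 rad, qdot=-1.8136 -1.3144 -0.3165 rad/s, p_ee=-0.0248 -0.3562 -0.1336 m, τ=1.5805 5.7794 -1.0198 N·m.
t=0.9000 s (step 90): ang=0.1432 -2.6867 -1.0692 rad, qdot=-2.2090 -0.9943 -0.3700 rad/s, p_ee=-0.0549 -0.3150 -0.1777 m, τ=1.5110 5.3540 -0.9860 N·m.
t=0.9500 s (step 95): ang=0.0234 -2.7276 -1.0887 rad, qdot=-2.5756 -0.6366 -0.4067 rad/s, p_ee=-0.0848 -0.2719 -0.2132 m, τ=1.4729 4.8889 -0.9517 N·m.
t=1.0000 s (step 100): ang=-0.1130 -2.7502 -1.1095 rad, qdot=-2.8668 -0.2649 -0.4142 rad/s, p_ee=-0.1137 -0.2288 -0.2402 m, τ=1.4825 4.3949 -0.9200 N·m.
t=1.0500 s (step 105): ang=-0.2612 -2.7545 -1.1301 rad, qdot=-3.0313 0.0794 -0.4314 rad/s, p_ee=-0.1413 -0.1879 -0.2594 m, τ=1.5394 3.9025 -0.8784 N·m.
t=1.1000 s (step 110): ang=-0.4138 -2.7430 -1.1507 rad, qdot=-3.0526 0.3738 -0.3856 rad/s, p_ee=-0.1676 -0.1505 -0.2724 m, τ=1.6137 3.4485 -0.8570 N·m.
t=1.1500 s (step 115): ang=-0.5643 -2.7182 -1.1688 rad, qdot=-2.9488 0.6098 -0.3375 rad/s, p_ee=-0.1932 -0.1174 -0.2804 m, τ=1.6794 3.0159 -0.8329 N·m.
t=1.2000 s (step 120): ang=-0.7070 -2.6832 -1.1847 rad, qdot=-2.7478 0.7784 -0.2922 rad/s, p_ee=-0.2183 -0.0888 -0.2849 m, τ=1.7089 2.6372 -0.8094 N·m.
t=1.2400 s (step 124): ang=-0.8129 -2.6502 -1.1957 rad, qdot=-2.5443 0.8667 -0.2597 rad/s, p_ee=-0.2384 -0.0689 -0.2866 m.
final p_ee position (m): -0.2384 -0.0689 -0.2866
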